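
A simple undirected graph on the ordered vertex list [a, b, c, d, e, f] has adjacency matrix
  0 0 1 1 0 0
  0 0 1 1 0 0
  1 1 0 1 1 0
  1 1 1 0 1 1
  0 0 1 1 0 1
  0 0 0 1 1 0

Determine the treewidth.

A width-2 tree decomposition is:
Bags: B1 = {a, c, d}  B2 = {c, d, e}  B3 = {d, e, f}  B4 = {b, c, d}
Tree: B1–B2, B2–B3, B1–B4
The largest bag has 3 vertices, giving width 2; this decomposition certifies tw(G) ≤ 2. Conversely, {c, d, e} is a clique of size 3, and the vertices of any clique must share a bag in every tree decomposition; so some bag has ≥ 3 vertices and tw(G) ≥ 2. Hence tw(G) = 2 exactly.

2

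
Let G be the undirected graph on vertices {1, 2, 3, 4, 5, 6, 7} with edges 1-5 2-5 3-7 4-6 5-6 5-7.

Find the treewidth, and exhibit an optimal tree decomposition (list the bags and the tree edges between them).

Each bag holds 2 vertices, so the decomposition has width 1, which upper-bounds the treewidth. Since G has at least one edge (e.g. 5–6), it is not an edgeless graph, so tw(G) ≥ 1. Therefore the treewidth is 1.

Treewidth 1.
One optimal decomposition is:
Bags: B1 = {5, 6}  B2 = {4, 6}  B3 = {5, 7}  B4 = {2, 5}  B5 = {1, 5}  B6 = {3, 7}
Tree: B1–B2, B1–B3, B3–B4, B1–B5, B3–B6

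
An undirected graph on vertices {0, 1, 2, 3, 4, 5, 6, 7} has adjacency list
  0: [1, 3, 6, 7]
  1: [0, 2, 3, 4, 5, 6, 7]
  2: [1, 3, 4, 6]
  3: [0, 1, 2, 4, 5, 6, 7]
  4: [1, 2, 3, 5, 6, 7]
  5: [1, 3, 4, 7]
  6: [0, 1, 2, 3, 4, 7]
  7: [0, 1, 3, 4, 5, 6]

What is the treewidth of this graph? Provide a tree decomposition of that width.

Every bag has size at most 5, so the width is 5 − 1 = 4 and tw(G) ≤ 4. For the lower bound, the 5 vertices {0, 1, 3, 6, 7} are pairwise adjacent, and any tree decomposition puts a clique entirely inside one bag — forcing width ≥ 4. Combining the bounds, tw(G) = 4.

Treewidth 4.
One optimal decomposition is:
Bags: B1 = {0, 1, 3, 6, 7}  B2 = {1, 3, 4, 6, 7}  B3 = {1, 3, 4, 5, 7}  B4 = {1, 2, 3, 4, 6}
Tree: B1–B2, B2–B3, B2–B4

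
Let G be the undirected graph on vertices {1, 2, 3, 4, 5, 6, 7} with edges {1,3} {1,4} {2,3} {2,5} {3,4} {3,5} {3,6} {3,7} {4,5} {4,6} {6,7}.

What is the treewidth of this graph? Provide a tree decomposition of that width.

Every bag has size at most 3, so the width is 3 − 1 = 2 and tw(G) ≤ 2. For the lower bound, the 3 vertices {2, 3, 5} are pairwise adjacent, and any tree decomposition puts a clique entirely inside one bag — forcing width ≥ 2. Therefore the treewidth is 2.

Treewidth 2.
One optimal decomposition is:
Bags: B1 = {3, 4, 5}  B2 = {3, 4, 6}  B3 = {2, 3, 5}  B4 = {1, 3, 4}  B5 = {3, 6, 7}
Tree: B1–B2, B1–B3, B2–B4, B2–B5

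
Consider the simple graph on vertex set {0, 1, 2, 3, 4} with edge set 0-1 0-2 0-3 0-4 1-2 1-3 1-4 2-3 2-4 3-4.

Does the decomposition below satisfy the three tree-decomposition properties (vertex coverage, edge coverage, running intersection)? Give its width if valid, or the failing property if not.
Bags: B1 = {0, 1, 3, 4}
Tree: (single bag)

No — vertex 2 appears in no bag.

A tree decomposition must satisfy three properties: every vertex lies in some bag; for every edge, both endpoints lie together in some bag; and for every vertex, the bags containing it form a connected subtree. Here vertex 2 appears in no bag, so the decomposition is invalid.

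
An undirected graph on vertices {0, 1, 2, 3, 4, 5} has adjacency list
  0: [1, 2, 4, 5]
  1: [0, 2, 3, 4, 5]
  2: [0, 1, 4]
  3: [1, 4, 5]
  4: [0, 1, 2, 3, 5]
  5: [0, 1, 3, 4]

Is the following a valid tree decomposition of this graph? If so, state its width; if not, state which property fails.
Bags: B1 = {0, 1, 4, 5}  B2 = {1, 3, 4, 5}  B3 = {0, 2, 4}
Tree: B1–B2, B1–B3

A tree decomposition must satisfy three properties: every vertex lies in some bag; for every edge, both endpoints lie together in some bag; and for every vertex, the bags containing it form a connected subtree. Here edge (1,2) lies in no bag, so the decomposition is invalid.

No — edge (1,2) lies in no bag.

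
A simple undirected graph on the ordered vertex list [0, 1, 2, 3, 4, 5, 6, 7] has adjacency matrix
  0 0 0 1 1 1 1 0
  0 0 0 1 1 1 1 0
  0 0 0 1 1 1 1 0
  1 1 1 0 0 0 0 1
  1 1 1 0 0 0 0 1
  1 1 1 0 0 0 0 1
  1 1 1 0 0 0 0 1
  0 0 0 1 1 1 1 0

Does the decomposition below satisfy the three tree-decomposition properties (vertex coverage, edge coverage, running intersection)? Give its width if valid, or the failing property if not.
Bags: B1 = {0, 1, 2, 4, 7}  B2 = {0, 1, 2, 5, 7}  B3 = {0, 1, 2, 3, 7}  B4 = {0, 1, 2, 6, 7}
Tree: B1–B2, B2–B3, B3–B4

Checking the three conditions: (i) the bags cover all of {0, 1, 2, 3, 4, 5, 6, 7}; (ii) for each edge, some bag contains both endpoints; (iii) the bags containing any fixed vertex form a subtree. All hold, so the decomposition is valid with width 5 − 1 = 4.

Yes; width 4.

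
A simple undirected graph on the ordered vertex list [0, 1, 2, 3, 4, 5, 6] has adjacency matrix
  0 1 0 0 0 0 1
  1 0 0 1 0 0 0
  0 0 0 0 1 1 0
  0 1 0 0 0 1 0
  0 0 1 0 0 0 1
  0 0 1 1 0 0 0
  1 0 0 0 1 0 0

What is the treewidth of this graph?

2

A width-2 tree decomposition is:
Bags: B1 = {2, 3, 5}  B2 = {1, 2, 3}  B3 = {0, 1, 2}  B4 = {0, 2, 6}  B5 = {2, 4, 6}
Tree: B1–B2, B2–B3, B3–B4, B4–B5
Every bag has size at most 3, so the width is 3 − 1 = 2 and tw(G) ≤ 2. The edges 2–5–3–1–0–6–4–2 form a cycle, so G is not a tree and its treewidth is at least 2. Hence tw(G) = 2 exactly.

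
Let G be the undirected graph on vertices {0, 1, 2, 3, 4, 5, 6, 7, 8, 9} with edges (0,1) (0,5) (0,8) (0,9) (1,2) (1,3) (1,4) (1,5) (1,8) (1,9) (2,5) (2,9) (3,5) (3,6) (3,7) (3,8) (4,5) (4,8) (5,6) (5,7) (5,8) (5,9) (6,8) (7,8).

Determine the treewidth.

A width-3 tree decomposition is:
Bags: B1 = {0, 1, 5, 8}  B2 = {1, 4, 5, 8}  B3 = {0, 1, 5, 9}  B4 = {1, 2, 5, 9}  B5 = {1, 3, 5, 8}  B6 = {3, 5, 6, 8}  B7 = {3, 5, 7, 8}
Tree: B1–B2, B1–B3, B3–B4, B1–B5, B5–B6, B6–B7
The largest bag has 4 vertices, giving width 3; this decomposition certifies tw(G) ≤ 3. For the lower bound, the 4 vertices {0, 1, 5, 8} are pairwise adjacent, and any tree decomposition puts a clique entirely inside one bag — forcing width ≥ 3. Hence tw(G) = 3 exactly.

3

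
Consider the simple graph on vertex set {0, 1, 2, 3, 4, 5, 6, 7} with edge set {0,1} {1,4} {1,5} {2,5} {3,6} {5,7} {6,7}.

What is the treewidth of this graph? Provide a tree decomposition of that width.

Treewidth 1.
One such decomposition:
Bags: B1 = {5, 7}  B2 = {2, 5}  B3 = {1, 5}  B4 = {6, 7}  B5 = {0, 1}  B6 = {1, 4}  B7 = {3, 6}
Tree: B1–B2, B1–B3, B1–B4, B3–B5, B5–B6, B4–B7

Every bag has size at most 2, so the width is 2 − 1 = 1 and tw(G) ≤ 1. G has an edge, so its treewidth is at least 1. Therefore the treewidth is 1.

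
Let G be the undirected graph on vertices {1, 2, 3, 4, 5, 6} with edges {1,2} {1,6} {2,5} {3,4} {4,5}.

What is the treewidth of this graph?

A width-1 tree decomposition is:
Bags: B1 = {3, 4}  B2 = {4, 5}  B3 = {2, 5}  B4 = {1, 2}  B5 = {1, 6}
Tree: B1–B2, B2–B3, B3–B4, B4–B5
Each bag holds 2 vertices, so the decomposition has width 1, which upper-bounds the treewidth. Any graph with an edge has treewidth ≥ 1, and G has the edge 3–4. Therefore the treewidth is 1.

1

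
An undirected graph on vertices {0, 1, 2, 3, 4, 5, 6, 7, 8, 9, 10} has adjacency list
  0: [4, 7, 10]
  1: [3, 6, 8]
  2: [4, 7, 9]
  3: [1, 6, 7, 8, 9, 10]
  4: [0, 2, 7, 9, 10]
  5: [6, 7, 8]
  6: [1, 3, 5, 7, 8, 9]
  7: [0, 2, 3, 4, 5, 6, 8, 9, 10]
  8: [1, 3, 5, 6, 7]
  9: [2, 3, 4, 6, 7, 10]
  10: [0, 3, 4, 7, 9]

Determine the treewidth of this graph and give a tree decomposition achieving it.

Every bag has size at most 4, so the width is 4 − 1 = 3 and tw(G) ≤ 3. For the lower bound, the 4 vertices {1, 3, 6, 8} are pairwise adjacent, and any tree decomposition puts a clique entirely inside one bag — forcing width ≥ 3. Therefore the treewidth is 3.

Treewidth 3.
One such decomposition:
Bags: B1 = {4, 7, 9, 10}  B2 = {3, 7, 9, 10}  B3 = {3, 6, 7, 9}  B4 = {2, 4, 7, 9}  B5 = {0, 4, 7, 10}  B6 = {3, 6, 7, 8}  B7 = {1, 3, 6, 8}  B8 = {5, 6, 7, 8}
Tree: B1–B2, B2–B3, B1–B4, B1–B5, B3–B6, B6–B7, B6–B8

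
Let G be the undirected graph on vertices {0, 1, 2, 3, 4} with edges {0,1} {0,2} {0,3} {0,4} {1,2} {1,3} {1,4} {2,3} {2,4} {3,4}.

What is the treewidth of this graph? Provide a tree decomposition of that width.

A single bag containing all 5 vertices is trivially a valid decomposition of width 4. Conversely, {0, 1, 2, 3, 4} is a clique of size 5, and the vertices of any clique must share a bag in every tree decomposition; so some bag has ≥ 5 vertices and tw(G) ≥ 4. Hence tw(G) = 4 exactly.

Treewidth 4.
One optimal decomposition is:
Bags: B1 = {0, 1, 2, 3, 4}
Tree: (single bag)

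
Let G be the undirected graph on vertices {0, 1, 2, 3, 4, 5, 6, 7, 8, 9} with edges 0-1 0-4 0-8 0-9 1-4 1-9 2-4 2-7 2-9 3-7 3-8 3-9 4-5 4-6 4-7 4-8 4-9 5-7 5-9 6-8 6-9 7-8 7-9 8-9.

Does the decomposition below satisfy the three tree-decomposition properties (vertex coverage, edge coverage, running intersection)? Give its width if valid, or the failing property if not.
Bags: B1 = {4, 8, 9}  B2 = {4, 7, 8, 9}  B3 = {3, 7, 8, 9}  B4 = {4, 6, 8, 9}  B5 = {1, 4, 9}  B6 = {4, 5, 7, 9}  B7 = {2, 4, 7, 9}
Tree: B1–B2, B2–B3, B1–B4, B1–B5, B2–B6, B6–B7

A tree decomposition must satisfy three properties: every vertex lies in some bag; for every edge, both endpoints lie together in some bag; and for every vertex, the bags containing it form a connected subtree. Here vertex 0 appears in no bag, so the decomposition is invalid.

No — vertex 0 appears in no bag.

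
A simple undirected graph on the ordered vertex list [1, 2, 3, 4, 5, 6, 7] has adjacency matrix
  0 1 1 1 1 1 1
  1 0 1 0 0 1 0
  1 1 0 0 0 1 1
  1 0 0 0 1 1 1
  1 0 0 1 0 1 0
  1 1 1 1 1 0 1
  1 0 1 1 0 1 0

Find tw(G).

A width-3 tree decomposition is:
Bags: B1 = {1, 4, 6, 7}  B2 = {1, 3, 6, 7}  B3 = {1, 4, 5, 6}  B4 = {1, 2, 3, 6}
Tree: B1–B2, B1–B3, B2–B4
Every bag has size at most 4, so the width is 4 − 1 = 3 and tw(G) ≤ 3. On the other hand G contains the 4-clique {1, 2, 3, 6}. A clique must lie in a single bag of any decomposition, so no decomposition can have width below 3. Combining the bounds, tw(G) = 3.

3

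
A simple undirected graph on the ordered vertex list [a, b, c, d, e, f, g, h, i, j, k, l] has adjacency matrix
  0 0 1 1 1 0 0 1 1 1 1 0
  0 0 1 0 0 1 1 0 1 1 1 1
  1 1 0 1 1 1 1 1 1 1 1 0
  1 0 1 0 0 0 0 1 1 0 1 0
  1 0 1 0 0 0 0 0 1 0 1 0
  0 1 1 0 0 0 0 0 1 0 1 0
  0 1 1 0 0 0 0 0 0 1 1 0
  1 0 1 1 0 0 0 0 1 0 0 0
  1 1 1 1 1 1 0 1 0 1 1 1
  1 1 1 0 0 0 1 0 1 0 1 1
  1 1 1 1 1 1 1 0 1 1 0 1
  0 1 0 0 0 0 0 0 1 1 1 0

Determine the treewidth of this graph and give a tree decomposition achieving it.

Treewidth 4.
One such decomposition:
Bags: B1 = {b, c, i, j, k}  B2 = {a, c, i, j, k}  B3 = {b, c, f, i, k}  B4 = {a, c, d, i, k}  B5 = {b, c, g, j, k}  B6 = {a, c, d, h, i}  B7 = {b, i, j, k, l}  B8 = {a, c, e, i, k}
Tree: B1–B2, B1–B3, B2–B4, B1–B5, B4–B6, B1–B7, B2–B8

Every bag has size at most 5, so the width is 5 − 1 = 4 and tw(G) ≤ 4. For the lower bound, the 5 vertices {a, c, d, h, i} are pairwise adjacent, and any tree decomposition puts a clique entirely inside one bag — forcing width ≥ 4. The upper and lower bounds meet at 4, so that is the treewidth.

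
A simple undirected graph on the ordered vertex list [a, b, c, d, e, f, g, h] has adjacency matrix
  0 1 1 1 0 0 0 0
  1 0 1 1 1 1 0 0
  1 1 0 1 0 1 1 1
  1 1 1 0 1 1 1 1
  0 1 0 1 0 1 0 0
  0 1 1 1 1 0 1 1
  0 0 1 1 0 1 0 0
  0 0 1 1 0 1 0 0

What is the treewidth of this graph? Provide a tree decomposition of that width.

Each bag holds 4 vertices, so the decomposition has width 3, which upper-bounds the treewidth. For the lower bound, the 4 vertices {a, b, c, d} are pairwise adjacent, and any tree decomposition puts a clique entirely inside one bag — forcing width ≥ 3. Combining the bounds, tw(G) = 3.

Treewidth 3.
Bags: B1 = {b, c, d, f}  B2 = {a, b, c, d}  B3 = {c, d, f, h}  B4 = {b, d, e, f}  B5 = {c, d, f, g}
Tree: B1–B2, B1–B3, B1–B4, B1–B5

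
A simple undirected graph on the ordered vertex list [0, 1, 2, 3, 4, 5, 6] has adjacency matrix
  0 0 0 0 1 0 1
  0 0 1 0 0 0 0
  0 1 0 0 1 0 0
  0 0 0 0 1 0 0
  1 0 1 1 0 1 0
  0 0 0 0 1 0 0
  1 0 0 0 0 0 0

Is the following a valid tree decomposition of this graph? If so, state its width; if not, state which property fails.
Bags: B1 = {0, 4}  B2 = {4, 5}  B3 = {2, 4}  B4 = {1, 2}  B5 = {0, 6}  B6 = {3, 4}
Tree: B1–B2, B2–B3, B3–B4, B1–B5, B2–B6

Yes; width 1.

Vertex coverage: the bags together contain {0, 1, 2, 3, 4, 5, 6}, the full vertex set. Edge coverage: each edge of G has both endpoints in at least one bag. Running intersection: for every vertex, the bags containing it form a connected subtree. All three properties hold, so this is a valid tree decomposition of width max|bag| − 1 = 1, and hence tw(G) ≤ 1.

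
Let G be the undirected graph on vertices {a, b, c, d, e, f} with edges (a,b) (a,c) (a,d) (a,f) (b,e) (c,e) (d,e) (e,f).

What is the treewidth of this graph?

A width-2 tree decomposition is:
Bags: B1 = {a, d, e}  B2 = {a, c, e}  B3 = {a, b, e}  B4 = {a, e, f}
Tree: B1–B2, B2–B3, B3–B4
Each bag holds 3 vertices, so the decomposition has width 2, which upper-bounds the treewidth. The edges d–e–c–a–d form a cycle, so G is not a tree and its treewidth is at least 2. Combining the bounds, tw(G) = 2.

2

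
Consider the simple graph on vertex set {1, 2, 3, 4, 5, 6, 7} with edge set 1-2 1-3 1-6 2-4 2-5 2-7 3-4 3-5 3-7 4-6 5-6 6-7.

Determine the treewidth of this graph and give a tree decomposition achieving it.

The largest bag has 4 vertices, giving width 3; this decomposition certifies tw(G) ≤ 3. For the lower bound: the 4 vertex sets {3,5}, {2,4}, {6}, {7} are disjoint, each induces a connected subgraph, and every pair is joined by at least one edge of G. Contracting each set to a single vertex therefore yields K_{4} as a minor, and since treewidth is minor-monotone, tw(G) ≥ tw(K_{4}) = 3. Combining the bounds, tw(G) = 3.

Treewidth 3.
One optimal decomposition is:
Bags: B1 = {2, 3, 5, 6}  B2 = {2, 3, 4, 6}  B3 = {2, 3, 6, 7}  B4 = {1, 2, 3, 6}
Tree: B1–B2, B2–B3, B3–B4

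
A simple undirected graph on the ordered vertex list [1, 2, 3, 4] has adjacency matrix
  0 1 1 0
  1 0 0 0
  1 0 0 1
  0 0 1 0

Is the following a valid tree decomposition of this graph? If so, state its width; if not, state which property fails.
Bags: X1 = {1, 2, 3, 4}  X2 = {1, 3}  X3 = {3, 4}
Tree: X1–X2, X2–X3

A tree decomposition must satisfy three properties: every vertex lies in some bag; for every edge, both endpoints lie together in some bag; and for every vertex, the bags containing it form a connected subtree. Here bags containing vertex 4 are not connected in the tree, so the decomposition is invalid.

No — bags containing vertex 4 are not connected in the tree.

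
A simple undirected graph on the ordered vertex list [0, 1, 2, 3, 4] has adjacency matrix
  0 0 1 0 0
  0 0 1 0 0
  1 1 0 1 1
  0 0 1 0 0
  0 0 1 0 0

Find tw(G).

1

A width-1 tree decomposition is:
Bags: B1 = {2, 4}  B2 = {0, 2}  B3 = {2, 3}  B4 = {1, 2}
Tree: B1–B2, B1–B3, B3–B4
Each bag holds 2 vertices, so the decomposition has width 1, which upper-bounds the treewidth. G has an edge, so its treewidth is at least 1. Therefore the treewidth is 1.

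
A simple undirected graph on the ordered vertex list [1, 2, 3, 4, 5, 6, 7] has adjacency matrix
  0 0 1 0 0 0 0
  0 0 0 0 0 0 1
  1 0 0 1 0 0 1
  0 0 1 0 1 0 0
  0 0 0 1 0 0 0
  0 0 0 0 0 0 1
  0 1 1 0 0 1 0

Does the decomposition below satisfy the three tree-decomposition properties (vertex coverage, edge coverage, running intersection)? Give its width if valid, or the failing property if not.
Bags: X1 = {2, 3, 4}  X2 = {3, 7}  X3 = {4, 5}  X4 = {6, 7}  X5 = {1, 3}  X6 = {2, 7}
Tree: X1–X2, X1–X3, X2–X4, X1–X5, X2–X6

A tree decomposition must satisfy three properties: every vertex lies in some bag; for every edge, both endpoints lie together in some bag; and for every vertex, the bags containing it form a connected subtree. Here bags containing vertex 2 are not connected in the tree, so the decomposition is invalid.

No — bags containing vertex 2 are not connected in the tree.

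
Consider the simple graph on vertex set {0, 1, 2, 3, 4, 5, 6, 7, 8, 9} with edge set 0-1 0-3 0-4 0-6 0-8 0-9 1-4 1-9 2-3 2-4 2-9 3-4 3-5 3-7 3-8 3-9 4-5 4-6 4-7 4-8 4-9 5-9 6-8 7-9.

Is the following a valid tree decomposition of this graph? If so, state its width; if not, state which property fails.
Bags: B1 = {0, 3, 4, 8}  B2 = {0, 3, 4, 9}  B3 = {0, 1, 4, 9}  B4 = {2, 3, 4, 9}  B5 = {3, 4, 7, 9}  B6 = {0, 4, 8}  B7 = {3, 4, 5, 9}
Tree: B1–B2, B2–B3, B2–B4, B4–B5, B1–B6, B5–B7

No — vertex 6 appears in no bag.

A tree decomposition must satisfy three properties: every vertex lies in some bag; for every edge, both endpoints lie together in some bag; and for every vertex, the bags containing it form a connected subtree. Here vertex 6 appears in no bag, so the decomposition is invalid.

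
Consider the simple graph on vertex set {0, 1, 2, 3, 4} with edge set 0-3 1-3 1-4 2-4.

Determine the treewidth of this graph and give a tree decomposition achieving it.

Treewidth 1.
One optimal decomposition is:
Bags: B1 = {2, 4}  B2 = {1, 4}  B3 = {1, 3}  B4 = {0, 3}
Tree: B1–B2, B2–B3, B3–B4

Every bag has size at most 2, so the width is 2 − 1 = 1 and tw(G) ≤ 1. Any graph with an edge has treewidth ≥ 1, and G has the edge 2–4. The upper and lower bounds meet at 1, so that is the treewidth.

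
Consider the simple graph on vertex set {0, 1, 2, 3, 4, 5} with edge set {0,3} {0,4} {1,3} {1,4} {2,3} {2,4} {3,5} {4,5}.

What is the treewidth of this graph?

A width-2 tree decomposition is:
Bags: B1 = {2, 3, 4}  B2 = {0, 3, 4}  B3 = {3, 4, 5}  B4 = {1, 3, 4}
Tree: B1–B2, B2–B3, B3–B4
Each bag holds 3 vertices, so the decomposition has width 2, which upper-bounds the treewidth. The edges 3–2–4–0–3 form a cycle, so G is not a tree and its treewidth is at least 2. Therefore the treewidth is 2.

2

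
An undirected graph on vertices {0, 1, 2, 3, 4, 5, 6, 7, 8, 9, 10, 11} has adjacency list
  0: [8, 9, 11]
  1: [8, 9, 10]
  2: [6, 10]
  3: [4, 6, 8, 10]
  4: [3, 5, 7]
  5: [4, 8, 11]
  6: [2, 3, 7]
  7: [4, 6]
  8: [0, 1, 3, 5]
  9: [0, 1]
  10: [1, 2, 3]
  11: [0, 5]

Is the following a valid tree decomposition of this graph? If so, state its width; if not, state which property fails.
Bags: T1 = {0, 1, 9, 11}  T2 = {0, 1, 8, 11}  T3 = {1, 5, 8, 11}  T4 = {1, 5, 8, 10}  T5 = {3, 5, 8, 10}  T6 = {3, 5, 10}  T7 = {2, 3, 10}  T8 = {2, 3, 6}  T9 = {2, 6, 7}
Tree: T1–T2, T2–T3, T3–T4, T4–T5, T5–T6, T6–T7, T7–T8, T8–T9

No — vertex 4 appears in no bag.

A tree decomposition must satisfy three properties: every vertex lies in some bag; for every edge, both endpoints lie together in some bag; and for every vertex, the bags containing it form a connected subtree. Here vertex 4 appears in no bag, so the decomposition is invalid.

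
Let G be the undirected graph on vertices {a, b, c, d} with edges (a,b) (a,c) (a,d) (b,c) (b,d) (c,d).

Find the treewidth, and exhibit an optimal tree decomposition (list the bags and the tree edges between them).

A single bag containing all 4 vertices is trivially a valid decomposition of width 3. Conversely, {a, b, c, d} is a clique of size 4, and the vertices of any clique must share a bag in every tree decomposition; so some bag has ≥ 4 vertices and tw(G) ≥ 3. Combining the bounds, tw(G) = 3.

Treewidth 3.
One optimal decomposition is:
Bags: B1 = {a, b, c, d}
Tree: (single bag)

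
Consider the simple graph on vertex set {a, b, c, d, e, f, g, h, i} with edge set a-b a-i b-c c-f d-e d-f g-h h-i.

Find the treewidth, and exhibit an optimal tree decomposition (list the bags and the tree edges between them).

Treewidth 1.
One optimal decomposition is:
Bags: B1 = {g, h}  B2 = {h, i}  B3 = {a, i}  B4 = {a, b}  B5 = {b, c}  B6 = {c, f}  B7 = {d, f}  B8 = {d, e}
Tree: B1–B2, B2–B3, B3–B4, B4–B5, B5–B6, B6–B7, B7–B8

Each bag holds 2 vertices, so the decomposition has width 1, which upper-bounds the treewidth. Since G has at least one edge (e.g. g–h), it is not an edgeless graph, so tw(G) ≥ 1. Hence tw(G) = 1 exactly.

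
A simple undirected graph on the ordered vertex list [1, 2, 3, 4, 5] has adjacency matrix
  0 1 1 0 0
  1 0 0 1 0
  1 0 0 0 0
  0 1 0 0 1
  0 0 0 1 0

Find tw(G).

A width-1 tree decomposition is:
Bags: B1 = {1, 3}  B2 = {1, 2}  B3 = {2, 4}  B4 = {4, 5}
Tree: B1–B2, B2–B3, B3–B4
The largest bag has 2 vertices, giving width 1; this decomposition certifies tw(G) ≤ 1. Since G has at least one edge (e.g. 3–1), it is not an edgeless graph, so tw(G) ≥ 1. The upper and lower bounds meet at 1, so that is the treewidth.

1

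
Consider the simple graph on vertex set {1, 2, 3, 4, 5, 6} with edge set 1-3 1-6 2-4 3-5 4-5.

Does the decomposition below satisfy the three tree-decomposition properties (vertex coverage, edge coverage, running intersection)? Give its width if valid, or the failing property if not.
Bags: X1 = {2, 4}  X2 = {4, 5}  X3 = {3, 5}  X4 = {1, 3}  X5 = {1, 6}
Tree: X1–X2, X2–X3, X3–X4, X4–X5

Every vertex of G appears in some bag (union = {1, 2, 3, 4, 5, 6}); every edge is covered by a bag; and for each vertex v the set of bags containing v is connected in the bag tree. The decomposition is therefore valid. The largest bag has 2 vertices, so the width is 1.

Yes; width 1.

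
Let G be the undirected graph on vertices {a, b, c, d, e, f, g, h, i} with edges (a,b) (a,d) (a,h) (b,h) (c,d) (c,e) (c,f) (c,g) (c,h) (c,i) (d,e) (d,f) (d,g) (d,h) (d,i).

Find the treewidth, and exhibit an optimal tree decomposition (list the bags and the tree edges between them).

The largest bag has 3 vertices, giving width 2; this decomposition certifies tw(G) ≤ 2. For the lower bound, the 3 vertices {c, d, f} are pairwise adjacent, and any tree decomposition puts a clique entirely inside one bag — forcing width ≥ 2. Hence tw(G) = 2 exactly.

Treewidth 2.
One such decomposition:
Bags: B1 = {c, d, h}  B2 = {c, d, i}  B3 = {c, d, g}  B4 = {a, d, h}  B5 = {c, d, f}  B6 = {a, b, h}  B7 = {c, d, e}
Tree: B1–B2, B2–B3, B1–B4, B2–B5, B4–B6, B5–B7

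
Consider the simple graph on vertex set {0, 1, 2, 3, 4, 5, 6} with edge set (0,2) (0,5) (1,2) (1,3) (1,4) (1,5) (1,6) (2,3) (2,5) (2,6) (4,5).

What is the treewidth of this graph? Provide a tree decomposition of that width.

Treewidth 2.
Bags: B1 = {1, 2, 3}  B2 = {1, 2, 5}  B3 = {1, 2, 6}  B4 = {0, 2, 5}  B5 = {1, 4, 5}
Tree: B1–B2, B1–B3, B2–B4, B2–B5

Every bag has size at most 3, so the width is 3 − 1 = 2 and tw(G) ≤ 2. On the other hand G contains the 3-clique {0, 2, 5}. A clique must lie in a single bag of any decomposition, so no decomposition can have width below 2. Therefore the treewidth is 2.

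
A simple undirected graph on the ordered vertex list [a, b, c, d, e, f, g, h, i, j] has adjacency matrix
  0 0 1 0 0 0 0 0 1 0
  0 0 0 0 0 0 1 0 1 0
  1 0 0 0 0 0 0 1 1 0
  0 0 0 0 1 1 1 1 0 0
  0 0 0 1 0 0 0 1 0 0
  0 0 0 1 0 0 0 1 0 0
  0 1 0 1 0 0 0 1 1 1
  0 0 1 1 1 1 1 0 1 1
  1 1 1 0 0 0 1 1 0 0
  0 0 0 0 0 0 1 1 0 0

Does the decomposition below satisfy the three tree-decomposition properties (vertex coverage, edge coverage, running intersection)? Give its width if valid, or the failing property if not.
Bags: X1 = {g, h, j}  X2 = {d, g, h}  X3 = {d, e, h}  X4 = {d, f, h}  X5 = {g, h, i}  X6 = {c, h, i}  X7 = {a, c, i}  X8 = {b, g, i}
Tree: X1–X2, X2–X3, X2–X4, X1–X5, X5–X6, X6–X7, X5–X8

Yes; width 2.

Vertex coverage: the bags together contain {a, b, c, d, e, f, g, h, i, j}, the full vertex set. Edge coverage: each edge of G has both endpoints in at least one bag. Running intersection: for every vertex, the bags containing it form a connected subtree. All three properties hold, so this is a valid tree decomposition of width max|bag| − 1 = 2, and hence tw(G) ≤ 2.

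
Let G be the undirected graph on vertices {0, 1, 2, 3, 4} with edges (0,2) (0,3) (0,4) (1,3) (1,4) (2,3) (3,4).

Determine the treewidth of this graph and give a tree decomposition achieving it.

Each bag holds 3 vertices, so the decomposition has width 2, which upper-bounds the treewidth. For the lower bound, the 3 vertices {0, 2, 3} are pairwise adjacent, and any tree decomposition puts a clique entirely inside one bag — forcing width ≥ 2. Combining the bounds, tw(G) = 2.

Treewidth 2.
One optimal decomposition is:
Bags: B1 = {1, 3, 4}  B2 = {0, 3, 4}  B3 = {0, 2, 3}
Tree: B1–B2, B2–B3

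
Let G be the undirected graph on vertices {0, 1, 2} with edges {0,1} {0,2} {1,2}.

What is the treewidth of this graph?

A width-2 tree decomposition is:
Bags: B1 = {0, 1, 2}
Tree: (single bag)
With just one bag of size 3, the width is 3 − 1 = 2, so tw(G) ≤ 2. For the lower bound, the 3 vertices {0, 1, 2} are pairwise adjacent, and any tree decomposition puts a clique entirely inside one bag — forcing width ≥ 2. Combining the bounds, tw(G) = 2.

2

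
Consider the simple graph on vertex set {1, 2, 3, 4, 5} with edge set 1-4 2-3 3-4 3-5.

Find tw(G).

A width-1 tree decomposition is:
Bags: B1 = {1, 4}  B2 = {3, 4}  B3 = {2, 3}  B4 = {3, 5}
Tree: B1–B2, B2–B3, B2–B4
The largest bag has 2 vertices, giving width 1; this decomposition certifies tw(G) ≤ 1. Since G has at least one edge (e.g. 1–4), it is not an edgeless graph, so tw(G) ≥ 1. Combining the bounds, tw(G) = 1.

1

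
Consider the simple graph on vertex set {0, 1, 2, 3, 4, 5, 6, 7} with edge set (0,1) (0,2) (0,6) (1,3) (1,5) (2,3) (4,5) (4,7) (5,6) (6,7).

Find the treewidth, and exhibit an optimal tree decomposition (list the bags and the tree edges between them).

Every bag has size at most 3, so the width is 3 − 1 = 2 and tw(G) ≤ 2. The edges 2–3–1–0–2 form a cycle, so G is not a tree and its treewidth is at least 2. The upper and lower bounds meet at 2, so that is the treewidth.

Treewidth 2.
Bags: B1 = {0, 2, 3}  B2 = {0, 1, 3}  B3 = {0, 1, 6}  B4 = {1, 5, 6}  B5 = {5, 6, 7}  B6 = {4, 5, 7}
Tree: B1–B2, B2–B3, B3–B4, B4–B5, B5–B6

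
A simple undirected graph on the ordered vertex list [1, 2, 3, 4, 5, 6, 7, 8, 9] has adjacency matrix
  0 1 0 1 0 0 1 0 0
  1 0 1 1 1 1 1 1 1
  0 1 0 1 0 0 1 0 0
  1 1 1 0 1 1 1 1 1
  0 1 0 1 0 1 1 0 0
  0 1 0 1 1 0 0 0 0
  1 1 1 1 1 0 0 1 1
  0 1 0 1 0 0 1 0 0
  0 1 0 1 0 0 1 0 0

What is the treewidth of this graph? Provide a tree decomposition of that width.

The largest bag has 4 vertices, giving width 3; this decomposition certifies tw(G) ≤ 3. For the lower bound, the 4 vertices {2, 4, 5, 6} are pairwise adjacent, and any tree decomposition puts a clique entirely inside one bag — forcing width ≥ 3. Therefore the treewidth is 3.

Treewidth 3.
One such decomposition:
Bags: B1 = {2, 4, 5, 7}  B2 = {2, 4, 7, 9}  B3 = {2, 4, 5, 6}  B4 = {1, 2, 4, 7}  B5 = {2, 4, 7, 8}  B6 = {2, 3, 4, 7}
Tree: B1–B2, B1–B3, B2–B4, B1–B5, B1–B6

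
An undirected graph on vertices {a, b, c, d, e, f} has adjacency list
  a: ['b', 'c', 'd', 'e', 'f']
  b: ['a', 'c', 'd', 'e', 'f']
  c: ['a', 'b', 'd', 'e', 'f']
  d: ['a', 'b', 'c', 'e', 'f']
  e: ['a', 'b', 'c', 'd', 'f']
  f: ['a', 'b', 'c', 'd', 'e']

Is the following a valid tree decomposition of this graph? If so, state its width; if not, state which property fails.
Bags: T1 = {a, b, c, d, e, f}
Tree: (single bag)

Yes; width 5.

Checking the three conditions: (i) the bags cover all of {a, b, c, d, e, f}; (ii) for each edge, some bag contains both endpoints; (iii) the bags containing any fixed vertex form a subtree. All hold, so the decomposition is valid with width 6 − 1 = 5.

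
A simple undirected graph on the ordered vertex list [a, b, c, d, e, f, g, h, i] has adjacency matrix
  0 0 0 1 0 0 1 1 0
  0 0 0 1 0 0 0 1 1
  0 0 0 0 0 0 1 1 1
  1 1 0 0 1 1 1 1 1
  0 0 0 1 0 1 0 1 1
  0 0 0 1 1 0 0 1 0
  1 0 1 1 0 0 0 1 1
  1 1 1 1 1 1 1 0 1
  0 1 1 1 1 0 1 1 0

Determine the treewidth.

3

A width-3 tree decomposition is:
Bags: B1 = {d, e, h, i}  B2 = {d, g, h, i}  B3 = {d, e, f, h}  B4 = {b, d, h, i}  B5 = {c, g, h, i}  B6 = {a, d, g, h}
Tree: B1–B2, B1–B3, B1–B4, B2–B5, B2–B6
Every bag has size at most 4, so the width is 4 − 1 = 3 and tw(G) ≤ 3. On the other hand G contains the 4-clique {a, d, g, h}. A clique must lie in a single bag of any decomposition, so no decomposition can have width below 3. Therefore the treewidth is 3.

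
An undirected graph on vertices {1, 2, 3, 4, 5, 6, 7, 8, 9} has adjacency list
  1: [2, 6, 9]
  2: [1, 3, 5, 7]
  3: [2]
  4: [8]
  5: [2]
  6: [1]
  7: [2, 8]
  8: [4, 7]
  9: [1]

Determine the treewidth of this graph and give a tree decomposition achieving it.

Treewidth 1.
Bags: B1 = {1, 2}  B2 = {1, 6}  B3 = {2, 7}  B4 = {2, 5}  B5 = {2, 3}  B6 = {7, 8}  B7 = {1, 9}  B8 = {4, 8}
Tree: B1–B2, B1–B3, B1–B4, B1–B5, B3–B6, B2–B7, B6–B8

Each bag holds 2 vertices, so the decomposition has width 1, which upper-bounds the treewidth. Since G has at least one edge (e.g. 2–1), it is not an edgeless graph, so tw(G) ≥ 1. Combining the bounds, tw(G) = 1.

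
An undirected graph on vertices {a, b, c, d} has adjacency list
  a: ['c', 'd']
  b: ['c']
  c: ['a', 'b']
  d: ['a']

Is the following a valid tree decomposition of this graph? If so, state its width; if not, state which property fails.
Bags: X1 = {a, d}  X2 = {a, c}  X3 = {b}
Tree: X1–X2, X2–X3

No — edge (c,b) lies in no bag.

A tree decomposition must satisfy three properties: every vertex lies in some bag; for every edge, both endpoints lie together in some bag; and for every vertex, the bags containing it form a connected subtree. Here edge (c,b) lies in no bag, so the decomposition is invalid.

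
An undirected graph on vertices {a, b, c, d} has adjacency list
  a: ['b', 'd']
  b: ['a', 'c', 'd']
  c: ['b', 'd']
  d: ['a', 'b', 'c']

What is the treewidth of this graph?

2

A width-2 tree decomposition is:
Bags: B1 = {a, b, d}  B2 = {b, c, d}
Tree: B1–B2
Each bag holds 3 vertices, so the decomposition has width 2, which upper-bounds the treewidth. Conversely, {b, c, d} is a clique of size 3, and the vertices of any clique must share a bag in every tree decomposition; so some bag has ≥ 3 vertices and tw(G) ≥ 2. Combining the bounds, tw(G) = 2.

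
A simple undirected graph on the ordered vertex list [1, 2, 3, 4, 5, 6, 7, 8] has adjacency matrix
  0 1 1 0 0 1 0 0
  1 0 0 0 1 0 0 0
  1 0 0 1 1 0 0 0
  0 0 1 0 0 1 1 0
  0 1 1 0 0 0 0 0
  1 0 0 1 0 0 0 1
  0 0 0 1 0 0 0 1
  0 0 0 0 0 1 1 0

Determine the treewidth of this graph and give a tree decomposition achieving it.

The largest bag has 3 vertices, giving width 2; this decomposition certifies tw(G) ≤ 2. For the lower bound, G contains the cycle 7–8–6–4–7, so G is not a forest; only forests have treewidth ≤ 1, hence tw(G) ≥ 2. The upper and lower bounds meet at 2, so that is the treewidth.

Treewidth 2.
One optimal decomposition is:
Bags: B1 = {4, 7, 8}  B2 = {4, 6, 8}  B3 = {3, 4, 6}  B4 = {1, 3, 6}  B5 = {1, 3, 5}  B6 = {1, 2, 5}
Tree: B1–B2, B2–B3, B3–B4, B4–B5, B5–B6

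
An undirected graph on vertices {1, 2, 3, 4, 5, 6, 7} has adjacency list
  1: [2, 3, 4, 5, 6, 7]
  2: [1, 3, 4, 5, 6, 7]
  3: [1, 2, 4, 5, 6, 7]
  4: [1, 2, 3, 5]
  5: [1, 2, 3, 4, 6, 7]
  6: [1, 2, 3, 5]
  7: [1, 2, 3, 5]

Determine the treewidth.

A width-4 tree decomposition is:
Bags: B1 = {1, 2, 3, 5, 6}  B2 = {1, 2, 3, 4, 5}  B3 = {1, 2, 3, 5, 7}
Tree: B1–B2, B1–B3
The largest bag has 5 vertices, giving width 4; this decomposition certifies tw(G) ≤ 4. On the other hand G contains the 5-clique {1, 2, 3, 4, 5}. A clique must lie in a single bag of any decomposition, so no decomposition can have width below 4. Therefore the treewidth is 4.

4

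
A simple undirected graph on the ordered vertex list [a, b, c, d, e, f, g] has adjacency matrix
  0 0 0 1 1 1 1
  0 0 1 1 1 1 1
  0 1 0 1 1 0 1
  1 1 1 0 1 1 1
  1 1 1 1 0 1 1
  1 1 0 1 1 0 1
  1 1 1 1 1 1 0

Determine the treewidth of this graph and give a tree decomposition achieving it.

Treewidth 4.
One optimal decomposition is:
Bags: B1 = {b, c, d, e, g}  B2 = {b, d, e, f, g}  B3 = {a, d, e, f, g}
Tree: B1–B2, B2–B3

Every bag has size at most 5, so the width is 5 − 1 = 4 and tw(G) ≤ 4. For the lower bound, the 5 vertices {b, c, d, e, g} are pairwise adjacent, and any tree decomposition puts a clique entirely inside one bag — forcing width ≥ 4. Therefore the treewidth is 4.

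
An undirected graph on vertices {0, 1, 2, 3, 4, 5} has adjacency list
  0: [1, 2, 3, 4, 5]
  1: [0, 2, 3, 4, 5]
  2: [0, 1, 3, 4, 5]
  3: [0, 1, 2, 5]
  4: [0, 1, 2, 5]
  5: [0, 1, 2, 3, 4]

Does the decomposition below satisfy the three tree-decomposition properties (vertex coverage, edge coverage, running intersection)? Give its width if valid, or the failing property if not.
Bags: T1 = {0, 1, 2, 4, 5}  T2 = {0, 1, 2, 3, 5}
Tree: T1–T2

Vertex coverage: the bags together contain {0, 1, 2, 3, 4, 5}, the full vertex set. Edge coverage: each edge of G has both endpoints in at least one bag. Running intersection: for every vertex, the bags containing it form a connected subtree. All three properties hold, so this is a valid tree decomposition of width max|bag| − 1 = 4, and hence tw(G) ≤ 4.

Yes; width 4.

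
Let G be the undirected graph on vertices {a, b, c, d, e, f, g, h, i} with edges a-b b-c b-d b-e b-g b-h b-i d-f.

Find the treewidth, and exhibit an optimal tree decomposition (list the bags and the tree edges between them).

Treewidth 1.
Bags: B1 = {b, d}  B2 = {b, c}  B3 = {b, e}  B4 = {d, f}  B5 = {b, h}  B6 = {a, b}  B7 = {b, i}  B8 = {b, g}
Tree: B1–B2, B1–B3, B1–B4, B2–B5, B3–B6, B3–B7, B7–B8

Each bag holds 2 vertices, so the decomposition has width 1, which upper-bounds the treewidth. Any graph with an edge has treewidth ≥ 1, and G has the edge d–b. The upper and lower bounds meet at 1, so that is the treewidth.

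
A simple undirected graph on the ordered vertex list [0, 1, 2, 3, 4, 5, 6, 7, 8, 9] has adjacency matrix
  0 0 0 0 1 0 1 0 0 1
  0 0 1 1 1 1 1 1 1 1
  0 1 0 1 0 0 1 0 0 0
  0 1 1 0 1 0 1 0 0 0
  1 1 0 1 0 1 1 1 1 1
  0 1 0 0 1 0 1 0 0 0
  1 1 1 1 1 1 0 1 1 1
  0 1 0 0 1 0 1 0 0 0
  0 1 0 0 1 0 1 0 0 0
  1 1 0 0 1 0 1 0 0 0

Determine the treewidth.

3

A width-3 tree decomposition is:
Bags: B1 = {1, 3, 4, 6}  B2 = {1, 4, 6, 7}  B3 = {1, 4, 5, 6}  B4 = {1, 4, 6, 9}  B5 = {1, 2, 3, 6}  B6 = {0, 4, 6, 9}  B7 = {1, 4, 6, 8}
Tree: B1–B2, B1–B3, B1–B4, B1–B5, B4–B6, B2–B7
The largest bag has 4 vertices, giving width 3; this decomposition certifies tw(G) ≤ 3. On the other hand G contains the 4-clique {0, 4, 6, 9}. A clique must lie in a single bag of any decomposition, so no decomposition can have width below 3. Hence tw(G) = 3 exactly.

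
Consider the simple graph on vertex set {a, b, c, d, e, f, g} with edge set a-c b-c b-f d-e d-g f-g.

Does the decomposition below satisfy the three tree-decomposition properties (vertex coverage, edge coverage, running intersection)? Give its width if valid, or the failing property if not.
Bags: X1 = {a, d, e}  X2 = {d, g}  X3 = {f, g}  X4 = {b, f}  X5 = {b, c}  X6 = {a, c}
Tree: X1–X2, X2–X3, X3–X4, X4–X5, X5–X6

A tree decomposition must satisfy three properties: every vertex lies in some bag; for every edge, both endpoints lie together in some bag; and for every vertex, the bags containing it form a connected subtree. Here bags containing vertex a are not connected in the tree, so the decomposition is invalid.

No — bags containing vertex a are not connected in the tree.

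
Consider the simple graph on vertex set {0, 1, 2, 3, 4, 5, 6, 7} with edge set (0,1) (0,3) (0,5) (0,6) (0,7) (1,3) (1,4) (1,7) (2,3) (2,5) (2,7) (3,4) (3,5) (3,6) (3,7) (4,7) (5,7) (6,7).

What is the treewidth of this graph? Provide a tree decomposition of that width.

Treewidth 3.
One optimal decomposition is:
Bags: B1 = {0, 1, 3, 7}  B2 = {0, 3, 6, 7}  B3 = {0, 3, 5, 7}  B4 = {2, 3, 5, 7}  B5 = {1, 3, 4, 7}
Tree: B1–B2, B2–B3, B3–B4, B1–B5

The largest bag has 4 vertices, giving width 3; this decomposition certifies tw(G) ≤ 3. For the lower bound, the 4 vertices {0, 1, 3, 7} are pairwise adjacent, and any tree decomposition puts a clique entirely inside one bag — forcing width ≥ 3. Hence tw(G) = 3 exactly.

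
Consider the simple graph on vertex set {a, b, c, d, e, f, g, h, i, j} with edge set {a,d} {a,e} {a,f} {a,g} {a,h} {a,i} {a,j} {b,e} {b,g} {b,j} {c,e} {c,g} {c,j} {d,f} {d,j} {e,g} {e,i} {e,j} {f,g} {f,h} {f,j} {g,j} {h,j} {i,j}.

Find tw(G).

A width-3 tree decomposition is:
Bags: B1 = {a, e, g, j}  B2 = {b, e, g, j}  B3 = {a, e, i, j}  B4 = {a, f, g, j}  B5 = {a, d, f, j}  B6 = {a, f, h, j}  B7 = {c, e, g, j}
Tree: B1–B2, B1–B3, B1–B4, B4–B5, B5–B6, B1–B7
Every bag has size at most 4, so the width is 4 − 1 = 3 and tw(G) ≤ 3. Conversely, {c, e, g, j} is a clique of size 4, and the vertices of any clique must share a bag in every tree decomposition; so some bag has ≥ 4 vertices and tw(G) ≥ 3. Combining the bounds, tw(G) = 3.

3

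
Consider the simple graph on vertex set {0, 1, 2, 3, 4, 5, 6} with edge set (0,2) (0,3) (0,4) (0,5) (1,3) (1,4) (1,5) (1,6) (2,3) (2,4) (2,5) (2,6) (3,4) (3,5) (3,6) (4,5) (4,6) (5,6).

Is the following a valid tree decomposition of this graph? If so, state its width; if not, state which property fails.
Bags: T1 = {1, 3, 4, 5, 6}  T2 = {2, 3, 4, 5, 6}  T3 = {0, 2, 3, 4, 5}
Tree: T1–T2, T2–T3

Yes; width 4.

Checking the three conditions: (i) the bags cover all of {0, 1, 2, 3, 4, 5, 6}; (ii) for each edge, some bag contains both endpoints; (iii) the bags containing any fixed vertex form a subtree. All hold, so the decomposition is valid with width 5 − 1 = 4.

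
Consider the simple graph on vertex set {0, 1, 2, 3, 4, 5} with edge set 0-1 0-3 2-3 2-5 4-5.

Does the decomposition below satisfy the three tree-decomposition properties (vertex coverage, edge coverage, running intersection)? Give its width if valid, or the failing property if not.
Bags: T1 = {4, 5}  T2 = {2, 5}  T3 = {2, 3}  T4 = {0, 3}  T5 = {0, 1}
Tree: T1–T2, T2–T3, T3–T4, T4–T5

Yes; width 1.

Checking the three conditions: (i) the bags cover all of {0, 1, 2, 3, 4, 5}; (ii) for each edge, some bag contains both endpoints; (iii) the bags containing any fixed vertex form a subtree. All hold, so the decomposition is valid with width 2 − 1 = 1.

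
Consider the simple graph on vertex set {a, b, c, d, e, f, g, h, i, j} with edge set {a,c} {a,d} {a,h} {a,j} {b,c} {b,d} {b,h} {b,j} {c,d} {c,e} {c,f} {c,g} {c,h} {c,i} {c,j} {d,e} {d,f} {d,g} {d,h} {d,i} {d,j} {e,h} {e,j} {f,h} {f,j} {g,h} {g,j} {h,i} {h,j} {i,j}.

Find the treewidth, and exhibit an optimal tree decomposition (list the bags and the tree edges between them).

Every bag has size at most 5, so the width is 5 − 1 = 4 and tw(G) ≤ 4. For the lower bound, the 5 vertices {c, d, f, h, j} are pairwise adjacent, and any tree decomposition puts a clique entirely inside one bag — forcing width ≥ 4. The upper and lower bounds meet at 4, so that is the treewidth.

Treewidth 4.
One optimal decomposition is:
Bags: B1 = {c, d, g, h, j}  B2 = {c, d, f, h, j}  B3 = {c, d, e, h, j}  B4 = {a, c, d, h, j}  B5 = {b, c, d, h, j}  B6 = {c, d, h, i, j}
Tree: B1–B2, B2–B3, B2–B4, B1–B5, B5–B6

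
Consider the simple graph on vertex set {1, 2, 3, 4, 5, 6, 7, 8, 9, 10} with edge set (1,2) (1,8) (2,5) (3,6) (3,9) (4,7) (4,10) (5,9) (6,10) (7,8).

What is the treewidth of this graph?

A width-2 tree decomposition is:
Bags: B1 = {3, 6, 9}  B2 = {5, 6, 9}  B3 = {2, 5, 6}  B4 = {1, 2, 6}  B5 = {1, 6, 8}  B6 = {6, 7, 8}  B7 = {4, 6, 7}  B8 = {4, 6, 10}
Tree: B1–B2, B2–B3, B3–B4, B4–B5, B5–B6, B6–B7, B7–B8
Every bag has size at most 3, so the width is 3 − 1 = 2 and tw(G) ≤ 2. For the lower bound, G contains the cycle 6–3–9–5–2–1–8–7–4–10–6, so G is not a forest; only forests have treewidth ≤ 1, hence tw(G) ≥ 2. The upper and lower bounds meet at 2, so that is the treewidth.

2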